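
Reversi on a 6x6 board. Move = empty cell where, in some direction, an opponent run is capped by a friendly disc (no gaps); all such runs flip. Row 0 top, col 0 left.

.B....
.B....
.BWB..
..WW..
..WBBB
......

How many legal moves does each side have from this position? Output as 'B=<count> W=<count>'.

-- B to move --
(1,2): no bracket -> illegal
(1,3): no bracket -> illegal
(2,4): no bracket -> illegal
(3,1): no bracket -> illegal
(3,4): no bracket -> illegal
(4,1): flips 2 -> legal
(5,1): no bracket -> illegal
(5,2): no bracket -> illegal
(5,3): no bracket -> illegal
B mobility = 1
-- W to move --
(0,0): flips 1 -> legal
(0,2): no bracket -> illegal
(1,0): flips 1 -> legal
(1,2): no bracket -> illegal
(1,3): flips 1 -> legal
(1,4): flips 1 -> legal
(2,0): flips 1 -> legal
(2,4): flips 1 -> legal
(3,0): no bracket -> illegal
(3,1): no bracket -> illegal
(3,4): no bracket -> illegal
(3,5): no bracket -> illegal
(5,2): no bracket -> illegal
(5,3): flips 1 -> legal
(5,4): flips 1 -> legal
(5,5): flips 1 -> legal
W mobility = 9

Answer: B=1 W=9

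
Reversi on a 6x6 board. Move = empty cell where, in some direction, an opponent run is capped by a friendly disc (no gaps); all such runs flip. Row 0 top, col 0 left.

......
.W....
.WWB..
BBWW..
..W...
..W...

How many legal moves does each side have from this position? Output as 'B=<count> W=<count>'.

-- B to move --
(0,0): no bracket -> illegal
(0,1): flips 2 -> legal
(0,2): no bracket -> illegal
(1,0): no bracket -> illegal
(1,2): flips 1 -> legal
(1,3): flips 1 -> legal
(2,0): flips 2 -> legal
(2,4): no bracket -> illegal
(3,4): flips 2 -> legal
(4,1): flips 1 -> legal
(4,3): flips 1 -> legal
(4,4): no bracket -> illegal
(5,1): no bracket -> illegal
(5,3): flips 1 -> legal
B mobility = 8
-- W to move --
(1,2): no bracket -> illegal
(1,3): flips 1 -> legal
(1,4): flips 1 -> legal
(2,0): flips 1 -> legal
(2,4): flips 1 -> legal
(3,4): no bracket -> illegal
(4,0): flips 1 -> legal
(4,1): flips 1 -> legal
W mobility = 6

Answer: B=8 W=6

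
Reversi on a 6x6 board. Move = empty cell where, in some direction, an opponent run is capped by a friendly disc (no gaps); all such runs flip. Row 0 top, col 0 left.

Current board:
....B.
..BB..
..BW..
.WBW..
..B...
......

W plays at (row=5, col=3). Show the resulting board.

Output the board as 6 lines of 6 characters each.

Answer: ....B.
..BB..
..BW..
.WBW..
..W...
...W..

Derivation:
Place W at (5,3); scan 8 dirs for brackets.
Dir NW: opp run (4,2) capped by W -> flip
Dir N: first cell '.' (not opp) -> no flip
Dir NE: first cell '.' (not opp) -> no flip
Dir W: first cell '.' (not opp) -> no flip
Dir E: first cell '.' (not opp) -> no flip
Dir SW: edge -> no flip
Dir S: edge -> no flip
Dir SE: edge -> no flip
All flips: (4,2)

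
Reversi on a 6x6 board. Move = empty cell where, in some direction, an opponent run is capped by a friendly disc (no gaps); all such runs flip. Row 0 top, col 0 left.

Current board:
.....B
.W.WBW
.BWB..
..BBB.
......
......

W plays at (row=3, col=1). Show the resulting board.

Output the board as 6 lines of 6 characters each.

Answer: .....B
.W.WBW
.WWB..
.WBBB.
......
......

Derivation:
Place W at (3,1); scan 8 dirs for brackets.
Dir NW: first cell '.' (not opp) -> no flip
Dir N: opp run (2,1) capped by W -> flip
Dir NE: first cell 'W' (not opp) -> no flip
Dir W: first cell '.' (not opp) -> no flip
Dir E: opp run (3,2) (3,3) (3,4), next='.' -> no flip
Dir SW: first cell '.' (not opp) -> no flip
Dir S: first cell '.' (not opp) -> no flip
Dir SE: first cell '.' (not opp) -> no flip
All flips: (2,1)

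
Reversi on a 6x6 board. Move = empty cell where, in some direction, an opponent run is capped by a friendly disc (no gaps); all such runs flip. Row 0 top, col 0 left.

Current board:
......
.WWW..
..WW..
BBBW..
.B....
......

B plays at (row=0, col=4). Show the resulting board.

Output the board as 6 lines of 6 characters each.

Answer: ....B.
.WWB..
..BW..
BBBW..
.B....
......

Derivation:
Place B at (0,4); scan 8 dirs for brackets.
Dir NW: edge -> no flip
Dir N: edge -> no flip
Dir NE: edge -> no flip
Dir W: first cell '.' (not opp) -> no flip
Dir E: first cell '.' (not opp) -> no flip
Dir SW: opp run (1,3) (2,2) capped by B -> flip
Dir S: first cell '.' (not opp) -> no flip
Dir SE: first cell '.' (not opp) -> no flip
All flips: (1,3) (2,2)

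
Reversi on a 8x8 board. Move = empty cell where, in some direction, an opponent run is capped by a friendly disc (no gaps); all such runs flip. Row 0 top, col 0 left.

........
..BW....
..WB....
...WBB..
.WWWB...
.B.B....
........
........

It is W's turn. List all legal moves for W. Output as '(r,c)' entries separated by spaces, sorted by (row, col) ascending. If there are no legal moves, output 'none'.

(0,1): no bracket -> illegal
(0,2): flips 1 -> legal
(0,3): no bracket -> illegal
(1,1): flips 1 -> legal
(1,4): no bracket -> illegal
(2,1): no bracket -> illegal
(2,4): flips 1 -> legal
(2,5): flips 1 -> legal
(2,6): no bracket -> illegal
(3,2): no bracket -> illegal
(3,6): flips 2 -> legal
(4,0): no bracket -> illegal
(4,5): flips 1 -> legal
(4,6): no bracket -> illegal
(5,0): no bracket -> illegal
(5,2): no bracket -> illegal
(5,4): no bracket -> illegal
(5,5): flips 1 -> legal
(6,0): flips 1 -> legal
(6,1): flips 1 -> legal
(6,2): no bracket -> illegal
(6,3): flips 1 -> legal
(6,4): flips 1 -> legal

Answer: (0,2) (1,1) (2,4) (2,5) (3,6) (4,5) (5,5) (6,0) (6,1) (6,3) (6,4)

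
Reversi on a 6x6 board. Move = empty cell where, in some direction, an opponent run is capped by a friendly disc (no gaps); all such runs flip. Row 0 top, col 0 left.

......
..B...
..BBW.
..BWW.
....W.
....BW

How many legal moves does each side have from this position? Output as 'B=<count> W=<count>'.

Answer: B=5 W=6

Derivation:
-- B to move --
(1,3): no bracket -> illegal
(1,4): flips 3 -> legal
(1,5): no bracket -> illegal
(2,5): flips 1 -> legal
(3,5): flips 2 -> legal
(4,2): no bracket -> illegal
(4,3): flips 1 -> legal
(4,5): flips 1 -> legal
(5,3): no bracket -> illegal
B mobility = 5
-- W to move --
(0,1): flips 2 -> legal
(0,2): no bracket -> illegal
(0,3): no bracket -> illegal
(1,1): flips 1 -> legal
(1,3): flips 1 -> legal
(1,4): no bracket -> illegal
(2,1): flips 2 -> legal
(3,1): flips 1 -> legal
(4,1): no bracket -> illegal
(4,2): no bracket -> illegal
(4,3): no bracket -> illegal
(4,5): no bracket -> illegal
(5,3): flips 1 -> legal
W mobility = 6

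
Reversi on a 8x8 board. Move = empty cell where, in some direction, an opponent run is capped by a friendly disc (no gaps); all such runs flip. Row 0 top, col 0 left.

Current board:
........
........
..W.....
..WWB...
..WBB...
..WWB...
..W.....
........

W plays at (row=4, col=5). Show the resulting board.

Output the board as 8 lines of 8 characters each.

Answer: ........
........
..W.....
..WWB...
..WWWW..
..WWB...
..W.....
........

Derivation:
Place W at (4,5); scan 8 dirs for brackets.
Dir NW: opp run (3,4), next='.' -> no flip
Dir N: first cell '.' (not opp) -> no flip
Dir NE: first cell '.' (not opp) -> no flip
Dir W: opp run (4,4) (4,3) capped by W -> flip
Dir E: first cell '.' (not opp) -> no flip
Dir SW: opp run (5,4), next='.' -> no flip
Dir S: first cell '.' (not opp) -> no flip
Dir SE: first cell '.' (not opp) -> no flip
All flips: (4,3) (4,4)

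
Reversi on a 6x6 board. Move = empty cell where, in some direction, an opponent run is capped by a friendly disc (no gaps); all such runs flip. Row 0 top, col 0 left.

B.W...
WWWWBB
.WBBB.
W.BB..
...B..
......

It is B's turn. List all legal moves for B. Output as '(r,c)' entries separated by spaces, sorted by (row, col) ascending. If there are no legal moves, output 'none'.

(0,1): flips 1 -> legal
(0,3): flips 1 -> legal
(0,4): flips 1 -> legal
(2,0): flips 2 -> legal
(3,1): no bracket -> illegal
(4,0): no bracket -> illegal
(4,1): no bracket -> illegal

Answer: (0,1) (0,3) (0,4) (2,0)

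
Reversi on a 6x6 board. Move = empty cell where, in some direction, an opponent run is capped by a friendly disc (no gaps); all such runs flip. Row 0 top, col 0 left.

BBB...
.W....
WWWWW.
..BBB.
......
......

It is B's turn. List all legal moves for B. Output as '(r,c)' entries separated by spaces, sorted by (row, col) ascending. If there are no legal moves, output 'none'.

Answer: (1,0) (1,2) (1,3) (1,4) (1,5) (3,1)

Derivation:
(1,0): flips 1 -> legal
(1,2): flips 2 -> legal
(1,3): flips 1 -> legal
(1,4): flips 2 -> legal
(1,5): flips 1 -> legal
(2,5): no bracket -> illegal
(3,0): no bracket -> illegal
(3,1): flips 2 -> legal
(3,5): no bracket -> illegal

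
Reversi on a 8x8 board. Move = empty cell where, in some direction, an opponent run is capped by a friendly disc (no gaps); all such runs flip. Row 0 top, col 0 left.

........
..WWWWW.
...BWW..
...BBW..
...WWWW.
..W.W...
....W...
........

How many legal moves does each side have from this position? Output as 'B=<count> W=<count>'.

Answer: B=13 W=3

Derivation:
-- B to move --
(0,1): flips 1 -> legal
(0,2): no bracket -> illegal
(0,3): flips 1 -> legal
(0,4): flips 2 -> legal
(0,5): flips 1 -> legal
(0,6): flips 2 -> legal
(0,7): flips 2 -> legal
(1,1): no bracket -> illegal
(1,7): no bracket -> illegal
(2,1): no bracket -> illegal
(2,2): no bracket -> illegal
(2,6): flips 2 -> legal
(2,7): no bracket -> illegal
(3,2): no bracket -> illegal
(3,6): flips 1 -> legal
(3,7): no bracket -> illegal
(4,1): no bracket -> illegal
(4,2): no bracket -> illegal
(4,7): no bracket -> illegal
(5,1): no bracket -> illegal
(5,3): flips 1 -> legal
(5,5): flips 1 -> legal
(5,6): flips 1 -> legal
(5,7): no bracket -> illegal
(6,1): flips 2 -> legal
(6,2): no bracket -> illegal
(6,3): no bracket -> illegal
(6,5): no bracket -> illegal
(7,3): no bracket -> illegal
(7,4): flips 3 -> legal
(7,5): no bracket -> illegal
B mobility = 13
-- W to move --
(2,2): flips 2 -> legal
(3,2): flips 3 -> legal
(4,2): flips 1 -> legal
W mobility = 3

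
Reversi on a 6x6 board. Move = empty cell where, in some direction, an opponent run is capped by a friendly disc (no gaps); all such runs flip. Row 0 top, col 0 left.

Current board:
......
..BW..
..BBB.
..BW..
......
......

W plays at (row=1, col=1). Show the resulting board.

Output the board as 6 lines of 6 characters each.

Answer: ......
.WWW..
..WBB.
..BW..
......
......

Derivation:
Place W at (1,1); scan 8 dirs for brackets.
Dir NW: first cell '.' (not opp) -> no flip
Dir N: first cell '.' (not opp) -> no flip
Dir NE: first cell '.' (not opp) -> no flip
Dir W: first cell '.' (not opp) -> no flip
Dir E: opp run (1,2) capped by W -> flip
Dir SW: first cell '.' (not opp) -> no flip
Dir S: first cell '.' (not opp) -> no flip
Dir SE: opp run (2,2) capped by W -> flip
All flips: (1,2) (2,2)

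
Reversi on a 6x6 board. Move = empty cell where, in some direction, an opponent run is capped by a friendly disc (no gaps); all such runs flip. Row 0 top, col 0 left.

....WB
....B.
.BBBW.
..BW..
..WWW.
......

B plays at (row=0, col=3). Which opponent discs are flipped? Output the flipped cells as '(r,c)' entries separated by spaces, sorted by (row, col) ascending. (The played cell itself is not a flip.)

Dir NW: edge -> no flip
Dir N: edge -> no flip
Dir NE: edge -> no flip
Dir W: first cell '.' (not opp) -> no flip
Dir E: opp run (0,4) capped by B -> flip
Dir SW: first cell '.' (not opp) -> no flip
Dir S: first cell '.' (not opp) -> no flip
Dir SE: first cell 'B' (not opp) -> no flip

Answer: (0,4)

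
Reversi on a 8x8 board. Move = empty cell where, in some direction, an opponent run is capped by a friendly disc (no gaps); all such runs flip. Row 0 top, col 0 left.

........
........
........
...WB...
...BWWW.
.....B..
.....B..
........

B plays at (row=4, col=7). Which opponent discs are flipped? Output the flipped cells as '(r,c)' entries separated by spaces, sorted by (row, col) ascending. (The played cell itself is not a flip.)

Answer: (4,4) (4,5) (4,6)

Derivation:
Dir NW: first cell '.' (not opp) -> no flip
Dir N: first cell '.' (not opp) -> no flip
Dir NE: edge -> no flip
Dir W: opp run (4,6) (4,5) (4,4) capped by B -> flip
Dir E: edge -> no flip
Dir SW: first cell '.' (not opp) -> no flip
Dir S: first cell '.' (not opp) -> no flip
Dir SE: edge -> no flip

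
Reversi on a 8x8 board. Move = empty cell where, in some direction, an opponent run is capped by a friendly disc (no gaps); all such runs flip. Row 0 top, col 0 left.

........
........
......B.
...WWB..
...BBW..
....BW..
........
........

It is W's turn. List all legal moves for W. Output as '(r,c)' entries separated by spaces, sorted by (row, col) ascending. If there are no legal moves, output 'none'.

Answer: (2,5) (3,6) (4,2) (5,2) (5,3) (6,3) (6,4)

Derivation:
(1,5): no bracket -> illegal
(1,6): no bracket -> illegal
(1,7): no bracket -> illegal
(2,4): no bracket -> illegal
(2,5): flips 1 -> legal
(2,7): no bracket -> illegal
(3,2): no bracket -> illegal
(3,6): flips 1 -> legal
(3,7): no bracket -> illegal
(4,2): flips 2 -> legal
(4,6): no bracket -> illegal
(5,2): flips 1 -> legal
(5,3): flips 2 -> legal
(6,3): flips 1 -> legal
(6,4): flips 2 -> legal
(6,5): no bracket -> illegal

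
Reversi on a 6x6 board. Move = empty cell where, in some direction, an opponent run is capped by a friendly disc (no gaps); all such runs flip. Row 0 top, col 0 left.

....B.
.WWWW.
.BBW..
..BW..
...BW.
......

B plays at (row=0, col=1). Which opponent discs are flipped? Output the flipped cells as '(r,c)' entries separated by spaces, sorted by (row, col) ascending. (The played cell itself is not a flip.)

Dir NW: edge -> no flip
Dir N: edge -> no flip
Dir NE: edge -> no flip
Dir W: first cell '.' (not opp) -> no flip
Dir E: first cell '.' (not opp) -> no flip
Dir SW: first cell '.' (not opp) -> no flip
Dir S: opp run (1,1) capped by B -> flip
Dir SE: opp run (1,2) (2,3), next='.' -> no flip

Answer: (1,1)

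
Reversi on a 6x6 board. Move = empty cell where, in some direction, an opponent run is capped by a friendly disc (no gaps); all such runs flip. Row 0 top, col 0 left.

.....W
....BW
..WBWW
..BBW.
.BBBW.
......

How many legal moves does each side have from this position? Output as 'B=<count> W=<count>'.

Answer: B=7 W=9

Derivation:
-- B to move --
(0,4): no bracket -> illegal
(1,1): flips 1 -> legal
(1,2): flips 1 -> legal
(1,3): no bracket -> illegal
(2,1): flips 1 -> legal
(3,1): no bracket -> illegal
(3,5): flips 1 -> legal
(4,5): flips 2 -> legal
(5,3): no bracket -> illegal
(5,4): flips 3 -> legal
(5,5): flips 1 -> legal
B mobility = 7
-- W to move --
(0,3): flips 1 -> legal
(0,4): flips 1 -> legal
(1,2): flips 1 -> legal
(1,3): flips 1 -> legal
(2,1): no bracket -> illegal
(3,0): no bracket -> illegal
(3,1): flips 2 -> legal
(4,0): flips 3 -> legal
(5,0): flips 4 -> legal
(5,1): flips 2 -> legal
(5,2): flips 3 -> legal
(5,3): no bracket -> illegal
(5,4): no bracket -> illegal
W mobility = 9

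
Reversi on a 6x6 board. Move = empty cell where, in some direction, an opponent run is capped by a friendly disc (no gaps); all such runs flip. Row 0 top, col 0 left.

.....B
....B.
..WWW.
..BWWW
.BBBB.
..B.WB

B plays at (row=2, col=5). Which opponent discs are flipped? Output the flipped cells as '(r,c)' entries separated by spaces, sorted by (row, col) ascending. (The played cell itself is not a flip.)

Dir NW: first cell 'B' (not opp) -> no flip
Dir N: first cell '.' (not opp) -> no flip
Dir NE: edge -> no flip
Dir W: opp run (2,4) (2,3) (2,2), next='.' -> no flip
Dir E: edge -> no flip
Dir SW: opp run (3,4) capped by B -> flip
Dir S: opp run (3,5), next='.' -> no flip
Dir SE: edge -> no flip

Answer: (3,4)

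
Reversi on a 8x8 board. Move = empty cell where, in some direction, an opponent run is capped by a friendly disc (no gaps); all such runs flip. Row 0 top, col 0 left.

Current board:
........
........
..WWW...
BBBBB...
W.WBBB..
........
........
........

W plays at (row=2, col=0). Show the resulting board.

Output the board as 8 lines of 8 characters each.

Place W at (2,0); scan 8 dirs for brackets.
Dir NW: edge -> no flip
Dir N: first cell '.' (not opp) -> no flip
Dir NE: first cell '.' (not opp) -> no flip
Dir W: edge -> no flip
Dir E: first cell '.' (not opp) -> no flip
Dir SW: edge -> no flip
Dir S: opp run (3,0) capped by W -> flip
Dir SE: opp run (3,1) capped by W -> flip
All flips: (3,0) (3,1)

Answer: ........
........
W.WWW...
WWBBB...
W.WBBB..
........
........
........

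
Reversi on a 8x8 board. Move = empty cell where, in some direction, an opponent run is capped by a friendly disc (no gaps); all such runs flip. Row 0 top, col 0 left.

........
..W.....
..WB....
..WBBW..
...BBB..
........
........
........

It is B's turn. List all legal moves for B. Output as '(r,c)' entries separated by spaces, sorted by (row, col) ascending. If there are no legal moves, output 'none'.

Answer: (0,1) (1,1) (2,1) (2,5) (2,6) (3,1) (3,6) (4,1)

Derivation:
(0,1): flips 1 -> legal
(0,2): no bracket -> illegal
(0,3): no bracket -> illegal
(1,1): flips 1 -> legal
(1,3): no bracket -> illegal
(2,1): flips 2 -> legal
(2,4): no bracket -> illegal
(2,5): flips 1 -> legal
(2,6): flips 1 -> legal
(3,1): flips 1 -> legal
(3,6): flips 1 -> legal
(4,1): flips 1 -> legal
(4,2): no bracket -> illegal
(4,6): no bracket -> illegal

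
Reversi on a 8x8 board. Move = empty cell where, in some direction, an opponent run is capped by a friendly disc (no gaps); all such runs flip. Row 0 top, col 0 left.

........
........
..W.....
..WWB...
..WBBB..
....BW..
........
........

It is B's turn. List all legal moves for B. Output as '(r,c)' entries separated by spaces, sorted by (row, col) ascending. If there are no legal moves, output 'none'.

Answer: (1,1) (2,1) (2,3) (3,1) (4,1) (5,6) (6,5) (6,6)

Derivation:
(1,1): flips 2 -> legal
(1,2): no bracket -> illegal
(1,3): no bracket -> illegal
(2,1): flips 1 -> legal
(2,3): flips 1 -> legal
(2,4): no bracket -> illegal
(3,1): flips 2 -> legal
(4,1): flips 1 -> legal
(4,6): no bracket -> illegal
(5,1): no bracket -> illegal
(5,2): no bracket -> illegal
(5,3): no bracket -> illegal
(5,6): flips 1 -> legal
(6,4): no bracket -> illegal
(6,5): flips 1 -> legal
(6,6): flips 1 -> legal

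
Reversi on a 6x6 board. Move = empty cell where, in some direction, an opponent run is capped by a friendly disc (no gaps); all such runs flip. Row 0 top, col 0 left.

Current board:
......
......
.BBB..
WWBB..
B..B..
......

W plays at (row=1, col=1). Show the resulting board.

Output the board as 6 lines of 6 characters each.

Answer: ......
.W....
.WBB..
WWBB..
B..B..
......

Derivation:
Place W at (1,1); scan 8 dirs for brackets.
Dir NW: first cell '.' (not opp) -> no flip
Dir N: first cell '.' (not opp) -> no flip
Dir NE: first cell '.' (not opp) -> no flip
Dir W: first cell '.' (not opp) -> no flip
Dir E: first cell '.' (not opp) -> no flip
Dir SW: first cell '.' (not opp) -> no flip
Dir S: opp run (2,1) capped by W -> flip
Dir SE: opp run (2,2) (3,3), next='.' -> no flip
All flips: (2,1)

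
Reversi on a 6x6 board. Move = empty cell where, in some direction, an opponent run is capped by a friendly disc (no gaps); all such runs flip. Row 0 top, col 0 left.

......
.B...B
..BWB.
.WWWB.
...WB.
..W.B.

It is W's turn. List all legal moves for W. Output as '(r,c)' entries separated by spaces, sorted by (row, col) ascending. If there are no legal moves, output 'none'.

(0,0): flips 2 -> legal
(0,1): no bracket -> illegal
(0,2): no bracket -> illegal
(0,4): no bracket -> illegal
(0,5): no bracket -> illegal
(1,0): no bracket -> illegal
(1,2): flips 1 -> legal
(1,3): flips 1 -> legal
(1,4): no bracket -> illegal
(2,0): no bracket -> illegal
(2,1): flips 1 -> legal
(2,5): flips 2 -> legal
(3,5): flips 1 -> legal
(4,5): flips 2 -> legal
(5,3): no bracket -> illegal
(5,5): flips 1 -> legal

Answer: (0,0) (1,2) (1,3) (2,1) (2,5) (3,5) (4,5) (5,5)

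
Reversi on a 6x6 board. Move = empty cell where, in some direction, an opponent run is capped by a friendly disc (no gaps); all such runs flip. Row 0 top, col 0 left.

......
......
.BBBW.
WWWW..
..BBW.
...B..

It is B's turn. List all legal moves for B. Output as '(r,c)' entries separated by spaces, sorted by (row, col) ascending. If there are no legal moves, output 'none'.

(1,3): no bracket -> illegal
(1,4): no bracket -> illegal
(1,5): flips 2 -> legal
(2,0): flips 1 -> legal
(2,5): flips 1 -> legal
(3,4): no bracket -> illegal
(3,5): flips 1 -> legal
(4,0): flips 1 -> legal
(4,1): flips 2 -> legal
(4,5): flips 1 -> legal
(5,4): no bracket -> illegal
(5,5): flips 2 -> legal

Answer: (1,5) (2,0) (2,5) (3,5) (4,0) (4,1) (4,5) (5,5)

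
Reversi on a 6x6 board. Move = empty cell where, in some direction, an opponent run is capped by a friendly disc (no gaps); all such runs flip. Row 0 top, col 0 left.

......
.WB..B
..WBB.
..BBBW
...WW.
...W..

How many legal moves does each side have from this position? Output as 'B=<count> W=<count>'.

Answer: B=6 W=7

Derivation:
-- B to move --
(0,0): flips 2 -> legal
(0,1): no bracket -> illegal
(0,2): no bracket -> illegal
(1,0): flips 1 -> legal
(1,3): no bracket -> illegal
(2,0): no bracket -> illegal
(2,1): flips 1 -> legal
(2,5): no bracket -> illegal
(3,1): no bracket -> illegal
(4,2): no bracket -> illegal
(4,5): no bracket -> illegal
(5,2): flips 1 -> legal
(5,4): flips 2 -> legal
(5,5): flips 1 -> legal
B mobility = 6
-- W to move --
(0,1): no bracket -> illegal
(0,2): flips 1 -> legal
(0,3): no bracket -> illegal
(0,4): no bracket -> illegal
(0,5): no bracket -> illegal
(1,3): flips 4 -> legal
(1,4): flips 2 -> legal
(2,1): flips 1 -> legal
(2,5): flips 3 -> legal
(3,1): flips 3 -> legal
(4,1): no bracket -> illegal
(4,2): flips 1 -> legal
(4,5): no bracket -> illegal
W mobility = 7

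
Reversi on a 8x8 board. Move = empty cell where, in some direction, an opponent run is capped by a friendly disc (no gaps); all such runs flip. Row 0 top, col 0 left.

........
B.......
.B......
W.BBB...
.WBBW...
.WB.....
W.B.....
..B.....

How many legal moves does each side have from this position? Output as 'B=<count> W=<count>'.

Answer: B=5 W=7

Derivation:
-- B to move --
(2,0): no bracket -> illegal
(3,1): no bracket -> illegal
(3,5): no bracket -> illegal
(4,0): flips 2 -> legal
(4,5): flips 1 -> legal
(5,0): flips 2 -> legal
(5,3): no bracket -> illegal
(5,4): flips 1 -> legal
(5,5): flips 1 -> legal
(6,1): no bracket -> illegal
(7,0): no bracket -> illegal
(7,1): no bracket -> illegal
B mobility = 5
-- W to move --
(0,0): no bracket -> illegal
(0,1): no bracket -> illegal
(1,1): no bracket -> illegal
(1,2): flips 1 -> legal
(2,0): no bracket -> illegal
(2,2): flips 1 -> legal
(2,3): flips 1 -> legal
(2,4): flips 3 -> legal
(2,5): no bracket -> illegal
(3,1): no bracket -> illegal
(3,5): no bracket -> illegal
(4,5): no bracket -> illegal
(5,3): flips 1 -> legal
(5,4): no bracket -> illegal
(6,1): no bracket -> illegal
(6,3): flips 1 -> legal
(7,1): no bracket -> illegal
(7,3): flips 1 -> legal
W mobility = 7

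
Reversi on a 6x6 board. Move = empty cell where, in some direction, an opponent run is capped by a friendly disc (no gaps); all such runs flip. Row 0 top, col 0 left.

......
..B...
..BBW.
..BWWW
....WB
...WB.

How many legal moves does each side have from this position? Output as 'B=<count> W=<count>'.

-- B to move --
(1,3): no bracket -> illegal
(1,4): flips 3 -> legal
(1,5): no bracket -> illegal
(2,5): flips 2 -> legal
(4,2): no bracket -> illegal
(4,3): flips 2 -> legal
(5,2): flips 1 -> legal
(5,5): flips 2 -> legal
B mobility = 5
-- W to move --
(0,1): flips 2 -> legal
(0,2): no bracket -> illegal
(0,3): no bracket -> illegal
(1,1): flips 1 -> legal
(1,3): flips 1 -> legal
(1,4): no bracket -> illegal
(2,1): flips 2 -> legal
(3,1): flips 1 -> legal
(4,1): no bracket -> illegal
(4,2): no bracket -> illegal
(4,3): no bracket -> illegal
(5,5): flips 2 -> legal
W mobility = 6

Answer: B=5 W=6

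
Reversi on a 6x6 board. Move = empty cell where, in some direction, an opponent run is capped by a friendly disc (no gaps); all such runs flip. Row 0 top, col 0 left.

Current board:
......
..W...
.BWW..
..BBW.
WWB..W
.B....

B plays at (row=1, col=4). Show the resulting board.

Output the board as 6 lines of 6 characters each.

Answer: ......
..W.B.
.BWB..
..BBW.
WWB..W
.B....

Derivation:
Place B at (1,4); scan 8 dirs for brackets.
Dir NW: first cell '.' (not opp) -> no flip
Dir N: first cell '.' (not opp) -> no flip
Dir NE: first cell '.' (not opp) -> no flip
Dir W: first cell '.' (not opp) -> no flip
Dir E: first cell '.' (not opp) -> no flip
Dir SW: opp run (2,3) capped by B -> flip
Dir S: first cell '.' (not opp) -> no flip
Dir SE: first cell '.' (not opp) -> no flip
All flips: (2,3)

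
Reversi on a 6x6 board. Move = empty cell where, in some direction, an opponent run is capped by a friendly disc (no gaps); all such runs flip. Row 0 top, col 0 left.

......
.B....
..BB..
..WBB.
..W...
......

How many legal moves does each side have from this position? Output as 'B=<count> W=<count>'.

Answer: B=4 W=4

Derivation:
-- B to move --
(2,1): no bracket -> illegal
(3,1): flips 1 -> legal
(4,1): flips 1 -> legal
(4,3): no bracket -> illegal
(5,1): flips 1 -> legal
(5,2): flips 2 -> legal
(5,3): no bracket -> illegal
B mobility = 4
-- W to move --
(0,0): no bracket -> illegal
(0,1): no bracket -> illegal
(0,2): no bracket -> illegal
(1,0): no bracket -> illegal
(1,2): flips 1 -> legal
(1,3): no bracket -> illegal
(1,4): flips 1 -> legal
(2,0): no bracket -> illegal
(2,1): no bracket -> illegal
(2,4): flips 1 -> legal
(2,5): no bracket -> illegal
(3,1): no bracket -> illegal
(3,5): flips 2 -> legal
(4,3): no bracket -> illegal
(4,4): no bracket -> illegal
(4,5): no bracket -> illegal
W mobility = 4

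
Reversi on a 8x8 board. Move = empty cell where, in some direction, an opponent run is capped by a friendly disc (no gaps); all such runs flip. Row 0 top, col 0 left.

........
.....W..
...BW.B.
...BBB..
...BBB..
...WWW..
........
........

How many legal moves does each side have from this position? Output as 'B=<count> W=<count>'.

Answer: B=10 W=9

Derivation:
-- B to move --
(0,4): flips 1 -> legal
(0,5): no bracket -> illegal
(0,6): flips 2 -> legal
(1,3): flips 1 -> legal
(1,4): flips 1 -> legal
(1,6): no bracket -> illegal
(2,5): flips 1 -> legal
(4,2): no bracket -> illegal
(4,6): no bracket -> illegal
(5,2): no bracket -> illegal
(5,6): no bracket -> illegal
(6,2): flips 1 -> legal
(6,3): flips 2 -> legal
(6,4): flips 1 -> legal
(6,5): flips 2 -> legal
(6,6): flips 1 -> legal
B mobility = 10
-- W to move --
(1,2): no bracket -> illegal
(1,3): flips 3 -> legal
(1,4): no bracket -> illegal
(1,6): no bracket -> illegal
(1,7): flips 3 -> legal
(2,2): flips 3 -> legal
(2,5): flips 2 -> legal
(2,7): no bracket -> illegal
(3,2): flips 1 -> legal
(3,6): flips 1 -> legal
(3,7): flips 1 -> legal
(4,2): flips 1 -> legal
(4,6): flips 1 -> legal
(5,2): no bracket -> illegal
(5,6): no bracket -> illegal
W mobility = 9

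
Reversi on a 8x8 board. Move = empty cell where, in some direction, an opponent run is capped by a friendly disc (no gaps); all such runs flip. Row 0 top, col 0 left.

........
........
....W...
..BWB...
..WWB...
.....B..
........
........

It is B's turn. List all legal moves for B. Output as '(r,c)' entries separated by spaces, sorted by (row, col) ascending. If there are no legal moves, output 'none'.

(1,3): no bracket -> illegal
(1,4): flips 1 -> legal
(1,5): no bracket -> illegal
(2,2): flips 1 -> legal
(2,3): no bracket -> illegal
(2,5): no bracket -> illegal
(3,1): no bracket -> illegal
(3,5): no bracket -> illegal
(4,1): flips 2 -> legal
(5,1): no bracket -> illegal
(5,2): flips 2 -> legal
(5,3): no bracket -> illegal
(5,4): flips 1 -> legal

Answer: (1,4) (2,2) (4,1) (5,2) (5,4)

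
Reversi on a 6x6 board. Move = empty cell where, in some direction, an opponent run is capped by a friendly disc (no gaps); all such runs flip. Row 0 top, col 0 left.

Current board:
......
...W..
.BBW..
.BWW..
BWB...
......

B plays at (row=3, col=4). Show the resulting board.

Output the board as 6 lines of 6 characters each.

Place B at (3,4); scan 8 dirs for brackets.
Dir NW: opp run (2,3), next='.' -> no flip
Dir N: first cell '.' (not opp) -> no flip
Dir NE: first cell '.' (not opp) -> no flip
Dir W: opp run (3,3) (3,2) capped by B -> flip
Dir E: first cell '.' (not opp) -> no flip
Dir SW: first cell '.' (not opp) -> no flip
Dir S: first cell '.' (not opp) -> no flip
Dir SE: first cell '.' (not opp) -> no flip
All flips: (3,2) (3,3)

Answer: ......
...W..
.BBW..
.BBBB.
BWB...
......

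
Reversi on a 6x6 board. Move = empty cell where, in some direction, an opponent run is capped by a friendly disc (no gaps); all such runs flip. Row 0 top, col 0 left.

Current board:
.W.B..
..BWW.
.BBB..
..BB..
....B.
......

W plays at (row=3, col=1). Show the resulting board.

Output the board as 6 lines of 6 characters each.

Answer: .W.B..
..BWW.
.BWB..
.WBB..
....B.
......

Derivation:
Place W at (3,1); scan 8 dirs for brackets.
Dir NW: first cell '.' (not opp) -> no flip
Dir N: opp run (2,1), next='.' -> no flip
Dir NE: opp run (2,2) capped by W -> flip
Dir W: first cell '.' (not opp) -> no flip
Dir E: opp run (3,2) (3,3), next='.' -> no flip
Dir SW: first cell '.' (not opp) -> no flip
Dir S: first cell '.' (not opp) -> no flip
Dir SE: first cell '.' (not opp) -> no flip
All flips: (2,2)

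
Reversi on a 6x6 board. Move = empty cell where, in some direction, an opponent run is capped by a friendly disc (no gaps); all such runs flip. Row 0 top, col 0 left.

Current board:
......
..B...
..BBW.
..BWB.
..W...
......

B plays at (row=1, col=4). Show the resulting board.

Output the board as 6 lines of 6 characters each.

Place B at (1,4); scan 8 dirs for brackets.
Dir NW: first cell '.' (not opp) -> no flip
Dir N: first cell '.' (not opp) -> no flip
Dir NE: first cell '.' (not opp) -> no flip
Dir W: first cell '.' (not opp) -> no flip
Dir E: first cell '.' (not opp) -> no flip
Dir SW: first cell 'B' (not opp) -> no flip
Dir S: opp run (2,4) capped by B -> flip
Dir SE: first cell '.' (not opp) -> no flip
All flips: (2,4)

Answer: ......
..B.B.
..BBB.
..BWB.
..W...
......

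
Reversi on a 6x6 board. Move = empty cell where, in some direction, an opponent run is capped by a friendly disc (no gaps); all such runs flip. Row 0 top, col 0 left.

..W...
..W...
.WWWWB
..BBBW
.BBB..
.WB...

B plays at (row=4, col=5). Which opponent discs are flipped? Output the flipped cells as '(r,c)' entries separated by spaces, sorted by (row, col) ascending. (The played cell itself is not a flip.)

Answer: (3,5)

Derivation:
Dir NW: first cell 'B' (not opp) -> no flip
Dir N: opp run (3,5) capped by B -> flip
Dir NE: edge -> no flip
Dir W: first cell '.' (not opp) -> no flip
Dir E: edge -> no flip
Dir SW: first cell '.' (not opp) -> no flip
Dir S: first cell '.' (not opp) -> no flip
Dir SE: edge -> no flip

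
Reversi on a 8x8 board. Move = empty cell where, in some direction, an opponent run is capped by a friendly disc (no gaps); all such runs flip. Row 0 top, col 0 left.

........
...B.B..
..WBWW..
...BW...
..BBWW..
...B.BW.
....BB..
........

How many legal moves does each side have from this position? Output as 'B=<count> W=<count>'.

Answer: B=10 W=14

Derivation:
-- B to move --
(1,1): flips 1 -> legal
(1,2): no bracket -> illegal
(1,4): no bracket -> illegal
(1,6): flips 2 -> legal
(2,1): flips 1 -> legal
(2,6): flips 2 -> legal
(3,1): flips 1 -> legal
(3,2): no bracket -> illegal
(3,5): flips 5 -> legal
(3,6): no bracket -> illegal
(4,6): flips 2 -> legal
(4,7): flips 1 -> legal
(5,4): no bracket -> illegal
(5,7): flips 1 -> legal
(6,6): no bracket -> illegal
(6,7): flips 3 -> legal
B mobility = 10
-- W to move --
(0,2): flips 1 -> legal
(0,3): no bracket -> illegal
(0,4): flips 1 -> legal
(0,5): flips 1 -> legal
(0,6): flips 1 -> legal
(1,2): flips 1 -> legal
(1,4): no bracket -> illegal
(1,6): no bracket -> illegal
(2,6): no bracket -> illegal
(3,1): no bracket -> illegal
(3,2): flips 1 -> legal
(4,1): flips 2 -> legal
(4,6): no bracket -> illegal
(5,1): flips 2 -> legal
(5,2): flips 1 -> legal
(5,4): flips 1 -> legal
(6,2): flips 1 -> legal
(6,3): no bracket -> illegal
(6,6): flips 1 -> legal
(7,3): no bracket -> illegal
(7,4): flips 1 -> legal
(7,5): flips 2 -> legal
(7,6): no bracket -> illegal
W mobility = 14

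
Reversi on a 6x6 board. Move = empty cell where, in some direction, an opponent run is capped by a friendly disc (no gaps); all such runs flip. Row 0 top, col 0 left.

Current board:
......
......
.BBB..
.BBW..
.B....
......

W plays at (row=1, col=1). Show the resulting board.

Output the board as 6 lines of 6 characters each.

Answer: ......
.W....
.BWB..
.BBW..
.B....
......

Derivation:
Place W at (1,1); scan 8 dirs for brackets.
Dir NW: first cell '.' (not opp) -> no flip
Dir N: first cell '.' (not opp) -> no flip
Dir NE: first cell '.' (not opp) -> no flip
Dir W: first cell '.' (not opp) -> no flip
Dir E: first cell '.' (not opp) -> no flip
Dir SW: first cell '.' (not opp) -> no flip
Dir S: opp run (2,1) (3,1) (4,1), next='.' -> no flip
Dir SE: opp run (2,2) capped by W -> flip
All flips: (2,2)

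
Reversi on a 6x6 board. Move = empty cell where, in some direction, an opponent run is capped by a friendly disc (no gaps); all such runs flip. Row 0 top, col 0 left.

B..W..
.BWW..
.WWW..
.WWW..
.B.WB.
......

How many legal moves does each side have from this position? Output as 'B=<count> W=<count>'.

-- B to move --
(0,1): no bracket -> illegal
(0,2): no bracket -> illegal
(0,4): no bracket -> illegal
(1,0): no bracket -> illegal
(1,4): flips 4 -> legal
(2,0): no bracket -> illegal
(2,4): no bracket -> illegal
(3,0): no bracket -> illegal
(3,4): no bracket -> illegal
(4,0): no bracket -> illegal
(4,2): flips 1 -> legal
(5,2): no bracket -> illegal
(5,3): no bracket -> illegal
(5,4): no bracket -> illegal
B mobility = 2
-- W to move --
(0,1): flips 1 -> legal
(0,2): no bracket -> illegal
(1,0): flips 1 -> legal
(2,0): no bracket -> illegal
(3,0): no bracket -> illegal
(3,4): no bracket -> illegal
(3,5): no bracket -> illegal
(4,0): no bracket -> illegal
(4,2): no bracket -> illegal
(4,5): flips 1 -> legal
(5,0): flips 1 -> legal
(5,1): flips 1 -> legal
(5,2): no bracket -> illegal
(5,3): no bracket -> illegal
(5,4): no bracket -> illegal
(5,5): flips 1 -> legal
W mobility = 6

Answer: B=2 W=6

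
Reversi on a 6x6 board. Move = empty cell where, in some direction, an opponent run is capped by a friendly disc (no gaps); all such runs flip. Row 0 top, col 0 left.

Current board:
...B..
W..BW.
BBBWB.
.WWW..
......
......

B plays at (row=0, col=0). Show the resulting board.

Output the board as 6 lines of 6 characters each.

Answer: B..B..
B..BW.
BBBWB.
.WWW..
......
......

Derivation:
Place B at (0,0); scan 8 dirs for brackets.
Dir NW: edge -> no flip
Dir N: edge -> no flip
Dir NE: edge -> no flip
Dir W: edge -> no flip
Dir E: first cell '.' (not opp) -> no flip
Dir SW: edge -> no flip
Dir S: opp run (1,0) capped by B -> flip
Dir SE: first cell '.' (not opp) -> no flip
All flips: (1,0)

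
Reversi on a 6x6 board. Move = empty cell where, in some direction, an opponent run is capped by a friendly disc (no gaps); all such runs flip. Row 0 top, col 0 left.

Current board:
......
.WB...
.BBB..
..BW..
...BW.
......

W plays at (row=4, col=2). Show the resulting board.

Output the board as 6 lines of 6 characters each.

Answer: ......
.WB...
.BBB..
..BW..
..WWW.
......

Derivation:
Place W at (4,2); scan 8 dirs for brackets.
Dir NW: first cell '.' (not opp) -> no flip
Dir N: opp run (3,2) (2,2) (1,2), next='.' -> no flip
Dir NE: first cell 'W' (not opp) -> no flip
Dir W: first cell '.' (not opp) -> no flip
Dir E: opp run (4,3) capped by W -> flip
Dir SW: first cell '.' (not opp) -> no flip
Dir S: first cell '.' (not opp) -> no flip
Dir SE: first cell '.' (not opp) -> no flip
All flips: (4,3)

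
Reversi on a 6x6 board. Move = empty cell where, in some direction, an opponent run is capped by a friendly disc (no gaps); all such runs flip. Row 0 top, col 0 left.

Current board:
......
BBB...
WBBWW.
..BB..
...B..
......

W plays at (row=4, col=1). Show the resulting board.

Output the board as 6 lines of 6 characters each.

Answer: ......
BBB...
WBBWW.
..WB..
.W.B..
......

Derivation:
Place W at (4,1); scan 8 dirs for brackets.
Dir NW: first cell '.' (not opp) -> no flip
Dir N: first cell '.' (not opp) -> no flip
Dir NE: opp run (3,2) capped by W -> flip
Dir W: first cell '.' (not opp) -> no flip
Dir E: first cell '.' (not opp) -> no flip
Dir SW: first cell '.' (not opp) -> no flip
Dir S: first cell '.' (not opp) -> no flip
Dir SE: first cell '.' (not opp) -> no flip
All flips: (3,2)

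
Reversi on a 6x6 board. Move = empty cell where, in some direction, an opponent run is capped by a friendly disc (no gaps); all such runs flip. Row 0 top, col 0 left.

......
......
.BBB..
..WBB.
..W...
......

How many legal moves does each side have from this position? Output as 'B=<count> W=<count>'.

Answer: B=5 W=5

Derivation:
-- B to move --
(3,1): flips 1 -> legal
(4,1): flips 1 -> legal
(4,3): flips 1 -> legal
(5,1): flips 1 -> legal
(5,2): flips 2 -> legal
(5,3): no bracket -> illegal
B mobility = 5
-- W to move --
(1,0): flips 1 -> legal
(1,1): no bracket -> illegal
(1,2): flips 1 -> legal
(1,3): no bracket -> illegal
(1,4): flips 1 -> legal
(2,0): no bracket -> illegal
(2,4): flips 1 -> legal
(2,5): no bracket -> illegal
(3,0): no bracket -> illegal
(3,1): no bracket -> illegal
(3,5): flips 2 -> legal
(4,3): no bracket -> illegal
(4,4): no bracket -> illegal
(4,5): no bracket -> illegal
W mobility = 5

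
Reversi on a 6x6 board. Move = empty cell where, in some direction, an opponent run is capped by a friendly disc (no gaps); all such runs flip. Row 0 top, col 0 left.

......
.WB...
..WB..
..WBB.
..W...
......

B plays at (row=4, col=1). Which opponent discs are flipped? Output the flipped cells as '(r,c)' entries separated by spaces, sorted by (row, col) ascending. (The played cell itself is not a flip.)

Answer: (3,2)

Derivation:
Dir NW: first cell '.' (not opp) -> no flip
Dir N: first cell '.' (not opp) -> no flip
Dir NE: opp run (3,2) capped by B -> flip
Dir W: first cell '.' (not opp) -> no flip
Dir E: opp run (4,2), next='.' -> no flip
Dir SW: first cell '.' (not opp) -> no flip
Dir S: first cell '.' (not opp) -> no flip
Dir SE: first cell '.' (not opp) -> no flip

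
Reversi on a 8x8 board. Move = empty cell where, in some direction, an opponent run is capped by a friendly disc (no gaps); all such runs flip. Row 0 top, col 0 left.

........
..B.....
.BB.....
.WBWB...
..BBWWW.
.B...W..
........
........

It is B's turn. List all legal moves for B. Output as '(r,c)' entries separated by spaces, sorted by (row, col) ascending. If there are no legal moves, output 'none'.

(2,0): flips 1 -> legal
(2,3): flips 1 -> legal
(2,4): flips 1 -> legal
(3,0): flips 1 -> legal
(3,5): no bracket -> illegal
(3,6): no bracket -> illegal
(3,7): no bracket -> illegal
(4,0): flips 1 -> legal
(4,1): flips 1 -> legal
(4,7): flips 3 -> legal
(5,3): no bracket -> illegal
(5,4): flips 1 -> legal
(5,6): flips 1 -> legal
(5,7): no bracket -> illegal
(6,4): no bracket -> illegal
(6,5): no bracket -> illegal
(6,6): flips 3 -> legal

Answer: (2,0) (2,3) (2,4) (3,0) (4,0) (4,1) (4,7) (5,4) (5,6) (6,6)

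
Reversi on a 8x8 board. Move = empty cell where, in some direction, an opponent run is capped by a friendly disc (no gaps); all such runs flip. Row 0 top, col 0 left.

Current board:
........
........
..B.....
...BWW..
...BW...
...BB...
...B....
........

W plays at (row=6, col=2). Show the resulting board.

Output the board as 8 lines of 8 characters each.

Answer: ........
........
..B.....
...BWW..
...BW...
...WB...
..WB....
........

Derivation:
Place W at (6,2); scan 8 dirs for brackets.
Dir NW: first cell '.' (not opp) -> no flip
Dir N: first cell '.' (not opp) -> no flip
Dir NE: opp run (5,3) capped by W -> flip
Dir W: first cell '.' (not opp) -> no flip
Dir E: opp run (6,3), next='.' -> no flip
Dir SW: first cell '.' (not opp) -> no flip
Dir S: first cell '.' (not opp) -> no flip
Dir SE: first cell '.' (not opp) -> no flip
All flips: (5,3)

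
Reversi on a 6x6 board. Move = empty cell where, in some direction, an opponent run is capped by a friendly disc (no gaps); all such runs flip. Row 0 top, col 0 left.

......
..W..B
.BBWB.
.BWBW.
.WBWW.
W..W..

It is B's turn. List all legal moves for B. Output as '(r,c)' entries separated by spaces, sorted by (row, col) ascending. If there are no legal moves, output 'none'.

(0,1): no bracket -> illegal
(0,2): flips 1 -> legal
(0,3): flips 1 -> legal
(1,1): no bracket -> illegal
(1,3): flips 1 -> legal
(1,4): no bracket -> illegal
(2,5): no bracket -> illegal
(3,0): no bracket -> illegal
(3,5): flips 1 -> legal
(4,0): flips 1 -> legal
(4,5): flips 2 -> legal
(5,1): flips 1 -> legal
(5,2): no bracket -> illegal
(5,4): flips 4 -> legal
(5,5): flips 1 -> legal

Answer: (0,2) (0,3) (1,3) (3,5) (4,0) (4,5) (5,1) (5,4) (5,5)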